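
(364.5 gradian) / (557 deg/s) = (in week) 9.738e-07. Check: 1 gradian = 0.015707963 rad, so 364.5 gradian = 364.5 * 0.015707963 = 5.7255526 rad. 1 deg/s = 0.017453293 rad/s, so 557 deg/s = 557 * 0.017453293 = 9.7214839 rad/s. Combine: 5.7255526 rad / 9.7214839 rad/s = 0.58895871 s. 1 week = 604800 s, so 0.58895871 s = 0.58895871 / 604800 = 9.7380739e-07 week ≈ 9.738e-07 week (4 s.f.).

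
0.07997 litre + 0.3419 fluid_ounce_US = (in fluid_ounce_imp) 1 litre = 0.001 m^3, so 0.07997 litre = 0.07997 * 0.001 = 7.997e-05 m^3. 1 fluid_ounce_US = 2.957353e-05 m^3, so 0.3419 fluid_ounce_US = 0.3419 * 2.957353e-05 = 1.011119e-05 m^3. Sum: 7.997e-05 + 1.011119e-05 = 9.008119e-05 m^3. 1 fluid_ounce_imp = 2.8413063e-05 m^3, so 9.008119e-05 m^3 = 9.008119e-05 / 2.8413063e-05 = 3.1704147 fluid_ounce_imp ≈ 3.17 fluid_ounce_imp (4 s.f.). Final answer: 3.17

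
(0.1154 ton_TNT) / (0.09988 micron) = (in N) 4.834e+15. Check: 1 ton_TNT = 4.184e+09 J, so 0.1154 ton_TNT = 0.1154 * 4.184e+09 = 4.828336e+08 J. 1 micron = 1e-06 m, so 0.09988 micron = 0.09988 * 1e-06 = 9.988e-08 m. Combine: 4.828336e+08 J / 9.988e-08 m = 4.834137e+15 N. Result: 4.834137e+15 N ≈ 4.834e+15 N (4 s.f.).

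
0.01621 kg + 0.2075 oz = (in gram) 22.09. Check: 0.01621 kg is already in kg. 1 oz = 0.028349523 kg, so 0.2075 oz = 0.2075 * 0.028349523 = 0.005882526 kg. Sum: 0.01621 + 0.005882526 = 0.022092526 kg. 1 gram = 0.001 kg, so 0.022092526 kg = 0.022092526 / 0.001 = 22.092526 gram ≈ 22.09 gram (4 s.f.).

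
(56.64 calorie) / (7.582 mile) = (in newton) 0.01942. Check: 1 calorie = 4.184 J, so 56.64 calorie = 56.64 * 4.184 = 236.98176 J. 1 mile = 1609.344 m, so 7.582 mile = 7.582 * 1609.344 = 12202.046 m. Combine: 236.98176 J / 12202.046 m = 0.019421477 N. 0.019421477 N = 0.019421477 newton ≈ 0.01942 newton (4 s.f.).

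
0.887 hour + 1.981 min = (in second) 3312. Check: 1 hour = 3600 s, so 0.887 hour = 0.887 * 3600 = 3193.2 s. 1 min = 60 s, so 1.981 min = 1.981 * 60 = 118.86 s. Sum: 3193.2 + 118.86 = 3312.06 s. 3312.06 s = 3312.06 second ≈ 3312 second (4 s.f.).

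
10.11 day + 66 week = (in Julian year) 1 day = 86400 s, so 10.11 day = 10.11 * 86400 = 873504 s. 1 week = 604800 s, so 66 week = 66 * 604800 = 39916800 s. Sum: 873504 + 39916800 = 40790304 s. 1 Julian year = 31557600 s, so 40790304 s = 40790304 / 31557600 = 1.2925667 Julian year ≈ 1.293 Julian year (4 s.f.). Final answer: 1.293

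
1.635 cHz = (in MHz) 1 cHz = 0.01 Hz, so 1.635 cHz = 1.635 * 0.01 = 0.01635 Hz. 1 MHz = 1000000 Hz, so 0.01635 Hz = 0.01635 / 1000000 = 1.635e-08 MHz. Final answer: 1.635e-08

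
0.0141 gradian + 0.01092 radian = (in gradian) 1 gradian = 0.015707963 rad, so 0.0141 gradian = 0.0141 * 0.015707963 = 0.00022148228 rad. 0.01092 radian = 0.01092 rad. Sum: 0.00022148228 + 0.01092 = 0.011141482 rad. 1 gradian = 0.015707963 rad, so 0.011141482 rad = 0.011141482 / 0.015707963 = 0.70928879 gradian ≈ 0.7093 gradian (4 s.f.). Final answer: 0.7093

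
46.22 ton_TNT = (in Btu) 1.833e+08. Check: 1 ton_TNT = 4.184e+09 J, so 46.22 ton_TNT = 46.22 * 4.184e+09 = 1.9338448e+11 J. 1 Btu = 1055.0559 J, so 1.9338448e+11 J = 1.9338448e+11 / 1055.0559 = 1.8329312e+08 Btu ≈ 1.833e+08 Btu (4 s.f.).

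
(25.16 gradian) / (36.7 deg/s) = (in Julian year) 1 gradian = 0.015707963 rad, so 25.16 gradian = 25.16 * 0.015707963 = 0.39521236 rad. 1 deg/s = 0.017453293 rad/s, so 36.7 deg/s = 36.7 * 0.017453293 = 0.64053584 rad/s. Combine: 0.39521236 rad / 0.64053584 rad/s = 0.61700272 s. 1 Julian year = 31557600 s, so 0.61700272 s = 0.61700272 / 31557600 = 1.9551637e-08 Julian year ≈ 1.955e-08 Julian year (4 s.f.). Final answer: 1.955e-08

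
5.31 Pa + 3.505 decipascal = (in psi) 0.000821. Check: 5.31 Pa is already in Pa. 1 decipascal = 0.1 Pa, so 3.505 decipascal = 3.505 * 0.1 = 0.3505 Pa. Sum: 5.31 + 0.3505 = 5.6605 Pa. 1 psi = 6894.7573 Pa, so 5.6605 Pa = 5.6605 / 6894.7573 = 0.00082098611 psi ≈ 0.000821 psi (4 s.f.).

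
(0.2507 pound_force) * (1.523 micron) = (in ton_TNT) 4.059e-16. Check: 1 pound_force = 4.4482216 N, so 0.2507 pound_force = 0.2507 * 4.4482216 = 1.1151692 N. 1 micron = 1e-06 m, so 1.523 micron = 1.523 * 1e-06 = 1.523e-06 m. Combine: 1.1151692 N * 1.523e-06 m = 1.6984026e-06 J. 1 ton_TNT = 4.184e+09 J, so 1.6984026e-06 J = 1.6984026e-06 / 4.184e+09 = 4.0592797e-16 ton_TNT ≈ 4.059e-16 ton_TNT (4 s.f.).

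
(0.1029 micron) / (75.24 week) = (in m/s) 1 micron = 1e-06 m, so 0.1029 micron = 0.1029 * 1e-06 = 1.029e-07 m. 1 week = 604800 s, so 75.24 week = 75.24 * 604800 = 45505152 s. Combine: 1.029e-07 m / 45505152 s = 2.2612824e-15 m/s. Result: 2.2612824e-15 m/s ≈ 2.261e-15 m/s (4 s.f.). Final answer: 2.261e-15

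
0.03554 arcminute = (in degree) 1 arcminute = 0.00029088821 rad, so 0.03554 arcminute = 0.03554 * 0.00029088821 = 1.0338167e-05 rad. 1 degree = 0.017453293 rad, so 1.0338167e-05 rad = 1.0338167e-05 / 0.017453293 = 0.00059233333 degree ≈ 0.0005923 degree (4 s.f.). Final answer: 0.0005923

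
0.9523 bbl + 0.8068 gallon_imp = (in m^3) 1 bbl = 0.15898729 m^3, so 0.9523 bbl = 0.9523 * 0.15898729 = 0.1514036 m^3. 1 gallon_imp = 0.00454609 m^3, so 0.8068 gallon_imp = 0.8068 * 0.00454609 = 0.0036677854 m^3. Sum: 0.1514036 + 0.0036677854 = 0.15507139 m^3. Result: 0.15507139 m^3 ≈ 0.1551 m^3 (4 s.f.). Final answer: 0.1551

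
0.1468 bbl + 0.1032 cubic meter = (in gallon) 33.43. Check: 1 bbl = 0.15898729 m^3, so 0.1468 bbl = 0.1468 * 0.15898729 = 0.023339335 m^3. 0.1032 cubic meter = 0.1032 m^3. Sum: 0.023339335 + 0.1032 = 0.12653933 m^3. 1 gallon = 0.0037854118 m^3, so 0.12653933 m^3 = 0.12653933 / 0.0037854118 = 33.428156 gallon ≈ 33.43 gallon (4 s.f.).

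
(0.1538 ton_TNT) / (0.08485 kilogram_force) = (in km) 1 ton_TNT = 4.184e+09 J, so 0.1538 ton_TNT = 0.1538 * 4.184e+09 = 6.434992e+08 J. 1 kilogram_force = 9.80665 N, so 0.08485 kilogram_force = 0.08485 * 9.80665 = 0.83209425 N. Combine: 6.434992e+08 J / 0.83209425 N = 7.7334893e+08 m. 1 km = 1000 m, so 7.7334893e+08 m = 7.7334893e+08 / 1000 = 773348.93 km ≈ 7.733e+05 km (4 s.f.). Final answer: 7.733e+05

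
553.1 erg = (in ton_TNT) 1 erg = 1e-07 J, so 553.1 erg = 553.1 * 1e-07 = 5.531e-05 J. 1 ton_TNT = 4.184e+09 J, so 5.531e-05 J = 5.531e-05 / 4.184e+09 = 1.3219407e-14 ton_TNT ≈ 1.322e-14 ton_TNT (4 s.f.). Final answer: 1.322e-14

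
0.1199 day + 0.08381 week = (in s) 1 day = 86400 s, so 0.1199 day = 0.1199 * 86400 = 10359.36 s. 1 week = 604800 s, so 0.08381 week = 0.08381 * 604800 = 50688.288 s. Sum: 10359.36 + 50688.288 = 61047.648 s. Result: 61047.648 s ≈ 6.105e+04 s (4 s.f.). Final answer: 6.105e+04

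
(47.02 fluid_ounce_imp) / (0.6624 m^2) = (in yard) 1 fluid_ounce_imp = 2.8413063e-05 m^3, so 47.02 fluid_ounce_imp = 47.02 * 2.8413063e-05 = 0.0013359822 m^3. 0.6624 m^2 is already in m^2. Combine: 0.0013359822 m^3 / 0.6624 m^2 = 0.0020168813 m. 1 yard = 0.9144 m, so 0.0020168813 m = 0.0020168813 / 0.9144 = 0.0022056883 yard ≈ 0.002206 yard (4 s.f.). Final answer: 0.002206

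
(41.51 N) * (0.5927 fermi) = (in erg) 41.51 N is already in N. 1 fermi = 1e-15 m, so 0.5927 fermi = 0.5927 * 1e-15 = 5.927e-16 m. Combine: 41.51 N * 5.927e-16 m = 2.4602977e-14 J. 1 erg = 1e-07 J, so 2.4602977e-14 J = 2.4602977e-14 / 1e-07 = 2.4602977e-07 erg ≈ 2.46e-07 erg (4 s.f.). Final answer: 2.46e-07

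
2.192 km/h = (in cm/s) 60.89. Check: 1 km/h = 0.27777778 m/s, so 2.192 km/h = 2.192 * 0.27777778 = 0.60888889 m/s. 1 cm/s = 0.01 m/s, so 0.60888889 m/s = 0.60888889 / 0.01 = 60.888889 cm/s ≈ 60.89 cm/s (4 s.f.).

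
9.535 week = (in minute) 9.611e+04. Check: 1 week = 604800 s, so 9.535 week = 9.535 * 604800 = 5766768 s. 1 minute = 60 s, so 5766768 s = 5766768 / 60 = 96112.8 minute ≈ 9.611e+04 minute (4 s.f.).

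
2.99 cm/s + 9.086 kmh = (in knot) 1 cm/s = 0.01 m/s, so 2.99 cm/s = 2.99 * 0.01 = 0.0299 m/s. 1 kmh = 0.27777778 m/s, so 9.086 kmh = 9.086 * 0.27777778 = 2.5238889 m/s. Sum: 0.0299 + 2.5238889 = 2.5537889 m/s. 1 knot = 0.51444444 m/s, so 2.5537889 m/s = 2.5537889 / 0.51444444 = 4.9641685 knot ≈ 4.964 knot (4 s.f.). Final answer: 4.964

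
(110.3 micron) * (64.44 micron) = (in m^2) 1 micron = 1e-06 m, so 110.3 micron = 110.3 * 1e-06 = 0.0001103 m. 1 micron = 1e-06 m, so 64.44 micron = 64.44 * 1e-06 = 6.444e-05 m. Combine: 0.0001103 m * 6.444e-05 m = 7.107732e-09 m^2. Result: 7.107732e-09 m^2 ≈ 7.108e-09 m^2 (4 s.f.). Final answer: 7.108e-09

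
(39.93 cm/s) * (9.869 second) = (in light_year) 4.165e-16. Check: 1 cm/s = 0.01 m/s, so 39.93 cm/s = 39.93 * 0.01 = 0.3993 m/s. 9.869 second = 9.869 s. Combine: 0.3993 m/s * 9.869 s = 3.9406917 m. 1 light_year = 9.4607305e+15 m, so 3.9406917 m = 3.9406917 / 9.4607305e+15 = 4.1653144e-16 light_year ≈ 4.165e-16 light_year (4 s.f.).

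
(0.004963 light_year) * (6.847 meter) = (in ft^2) 3.461e+15. Check: 1 light_year = 9.4607305e+15 m, so 0.004963 light_year = 0.004963 * 9.4607305e+15 = 4.6953605e+13 m. 6.847 meter = 6.847 m. Combine: 4.6953605e+13 m * 6.847 m = 3.2149134e+14 m^2. 1 ft^2 = 0.09290304 m^2, so 3.2149134e+14 m^2 = 3.2149134e+14 / 0.09290304 = 3.4605039e+15 ft^2 ≈ 3.461e+15 ft^2 (4 s.f.).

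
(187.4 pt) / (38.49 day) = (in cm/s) 1 pt = 0.00035277778 m, so 187.4 pt = 187.4 * 0.00035277778 = 0.066110556 m. 1 day = 86400 s, so 38.49 day = 38.49 * 86400 = 3325536 s. Combine: 0.066110556 m / 3325536 s = 1.9879669e-08 m/s. 1 cm/s = 0.01 m/s, so 1.9879669e-08 m/s = 1.9879669e-08 / 0.01 = 1.9879669e-06 cm/s ≈ 1.988e-06 cm/s (4 s.f.). Final answer: 1.988e-06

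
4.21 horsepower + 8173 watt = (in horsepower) 1 horsepower = 745.69987 W, so 4.21 horsepower = 4.21 * 745.69987 = 3139.3965 W. 8173 watt = 8173 W. Sum: 3139.3965 + 8173 = 11312.396 W. 1 horsepower = 745.69987 W, so 11312.396 W = 11312.396 / 745.69987 = 15.170174 horsepower ≈ 15.17 horsepower (4 s.f.). Final answer: 15.17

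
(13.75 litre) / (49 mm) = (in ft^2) 1 litre = 0.001 m^3, so 13.75 litre = 13.75 * 0.001 = 0.01375 m^3. 1 mm = 0.001 m, so 49 mm = 49 * 0.001 = 0.049 m. Combine: 0.01375 m^3 / 0.049 m = 0.28061224 m^2. 1 ft^2 = 0.09290304 m^2, so 0.28061224 m^2 = 0.28061224 / 0.09290304 = 3.0204851 ft^2 ≈ 3.02 ft^2 (4 s.f.). Final answer: 3.02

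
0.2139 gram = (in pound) 1 gram = 0.001 kg, so 0.2139 gram = 0.2139 * 0.001 = 0.0002139 kg. 1 pound = 0.45359237 kg, so 0.0002139 kg = 0.0002139 / 0.45359237 = 0.00047156878 pound ≈ 0.0004716 pound (4 s.f.). Final answer: 0.0004716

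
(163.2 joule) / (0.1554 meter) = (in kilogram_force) 107.1. Check: 163.2 joule = 163.2 J. 0.1554 meter = 0.1554 m. Combine: 163.2 J / 0.1554 m = 1050.1931 N. 1 kilogram_force = 9.80665 N, so 1050.1931 N = 1050.1931 / 9.80665 = 107.08989 kilogram_force ≈ 107.1 kilogram_force (4 s.f.).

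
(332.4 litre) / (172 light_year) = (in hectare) 2.043e-23. Check: 1 litre = 0.001 m^3, so 332.4 litre = 332.4 * 0.001 = 0.3324 m^3. 1 light_year = 9.4607305e+15 m, so 172 light_year = 172 * 9.4607305e+15 = 1.6272456e+18 m. Combine: 0.3324 m^3 / 1.6272456e+18 m = 2.0427156e-19 m^2. 1 hectare = 10000 m^2, so 2.0427156e-19 m^2 = 2.0427156e-19 / 10000 = 2.0427156e-23 hectare ≈ 2.043e-23 hectare (4 s.f.).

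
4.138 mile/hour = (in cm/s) 185. Check: 1 mile/hour = 0.44704 m/s, so 4.138 mile/hour = 4.138 * 0.44704 = 1.8498515 m/s. 1 cm/s = 0.01 m/s, so 1.8498515 m/s = 1.8498515 / 0.01 = 184.98515 cm/s ≈ 185 cm/s (4 s.f.).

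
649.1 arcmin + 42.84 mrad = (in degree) 1 arcmin = 0.00029088821 rad, so 649.1 arcmin = 649.1 * 0.00029088821 = 0.18881554 rad. 1 mrad = 0.001 rad, so 42.84 mrad = 42.84 * 0.001 = 0.04284 rad. Sum: 0.18881554 + 0.04284 = 0.23165554 rad. 1 degree = 0.017453293 rad, so 0.23165554 rad = 0.23165554 / 0.017453293 = 13.272885 degree ≈ 13.27 degree (4 s.f.). Final answer: 13.27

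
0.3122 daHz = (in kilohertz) 0.003122. Check: 1 daHz = 10 Hz, so 0.3122 daHz = 0.3122 * 10 = 3.122 Hz. 1 kilohertz = 1000 Hz, so 3.122 Hz = 3.122 / 1000 = 0.003122 kilohertz.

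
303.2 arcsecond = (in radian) 1 arcsecond = 4.8481368e-06 rad, so 303.2 arcsecond = 303.2 * 4.8481368e-06 = 0.0014699551 rad. 0.0014699551 rad = 0.0014699551 radian ≈ 0.00147 radian (4 s.f.). Final answer: 0.00147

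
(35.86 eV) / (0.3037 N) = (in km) 1 eV = 1.6021766e-19 J, so 35.86 eV = 35.86 * 1.6021766e-19 = 5.7454054e-18 J. 0.3037 N is already in N. Combine: 5.7454054e-18 J / 0.3037 N = 1.8918029e-17 m. 1 km = 1000 m, so 1.8918029e-17 m = 1.8918029e-17 / 1000 = 1.8918029e-20 km ≈ 1.892e-20 km (4 s.f.). Final answer: 1.892e-20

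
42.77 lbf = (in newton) 1 lbf = 4.4482216 N, so 42.77 lbf = 42.77 * 4.4482216 = 190.25044 N. 190.25044 N = 190.25044 newton ≈ 190.3 newton (4 s.f.). Final answer: 190.3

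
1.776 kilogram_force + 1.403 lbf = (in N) 23.66. Check: 1 kilogram_force = 9.80665 N, so 1.776 kilogram_force = 1.776 * 9.80665 = 17.41661 N. 1 lbf = 4.4482216 N, so 1.403 lbf = 1.403 * 4.4482216 = 6.2408549 N. Sum: 17.41661 + 6.2408549 = 23.657465 N. Result: 23.657465 N ≈ 23.66 N (4 s.f.).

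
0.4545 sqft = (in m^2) 0.04222. Check: 1 sqft = 0.09290304 m^2, so 0.4545 sqft = 0.4545 * 0.09290304 = 0.042224432 m^2. Result: 0.042224432 m^2 ≈ 0.04222 m^2 (4 s.f.).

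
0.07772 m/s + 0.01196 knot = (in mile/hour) 0.07772 m/s is already in m/s. 1 knot = 0.51444444 m/s, so 0.01196 knot = 0.01196 * 0.51444444 = 0.0061527556 m/s. Sum: 0.07772 + 0.0061527556 = 0.083872756 m/s. 1 mile/hour = 0.44704 m/s, so 0.083872756 m/s = 0.083872756 / 0.44704 = 0.18761801 mile/hour ≈ 0.1876 mile/hour (4 s.f.). Final answer: 0.1876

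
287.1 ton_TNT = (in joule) 1 ton_TNT = 4.184e+09 J, so 287.1 ton_TNT = 287.1 * 4.184e+09 = 1.2012264e+12 J. 1.2012264e+12 J = 1.2012264e+12 joule ≈ 1.201e+12 joule (4 s.f.). Final answer: 1.201e+12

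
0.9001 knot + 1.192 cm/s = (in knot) 0.9233. Check: 1 knot = 0.51444444 m/s, so 0.9001 knot = 0.9001 * 0.51444444 = 0.46305144 m/s. 1 cm/s = 0.01 m/s, so 1.192 cm/s = 1.192 * 0.01 = 0.01192 m/s. Sum: 0.46305144 + 0.01192 = 0.47497144 m/s. 1 knot = 0.51444444 m/s, so 0.47497144 m/s = 0.47497144 / 0.51444444 = 0.92327063 knot ≈ 0.9233 knot (4 s.f.).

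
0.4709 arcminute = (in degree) 0.007848. Check: 1 arcminute = 0.00029088821 rad, so 0.4709 arcminute = 0.4709 * 0.00029088821 = 0.00013697926 rad. 1 degree = 0.017453293 rad, so 0.00013697926 rad = 0.00013697926 / 0.017453293 = 0.0078483333 degree ≈ 0.007848 degree (4 s.f.).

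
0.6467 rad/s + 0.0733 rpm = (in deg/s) 37.49. Check: 0.6467 rad/s is already in rad/s. 1 rpm = 0.10471976 rad/s, so 0.0733 rpm = 0.0733 * 0.10471976 = 0.0076759581 rad/s. Sum: 0.6467 + 0.0076759581 = 0.65437596 rad/s. 1 deg/s = 0.017453293 rad/s, so 0.65437596 rad/s = 0.65437596 / 0.017453293 = 37.492981 deg/s ≈ 37.49 deg/s (4 s.f.).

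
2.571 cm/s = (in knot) 1 cm/s = 0.01 m/s, so 2.571 cm/s = 2.571 * 0.01 = 0.02571 m/s. 1 knot = 0.51444444 m/s, so 0.02571 m/s = 0.02571 / 0.51444444 = 0.049976242 knot ≈ 0.04998 knot (4 s.f.). Final answer: 0.04998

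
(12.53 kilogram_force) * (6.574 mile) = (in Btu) 1 kilogram_force = 9.80665 N, so 12.53 kilogram_force = 12.53 * 9.80665 = 122.87732 N. 1 mile = 1609.344 m, so 6.574 mile = 6.574 * 1609.344 = 10579.827 m. Combine: 122.87732 N * 10579.827 m = 1300020.9 J. 1 Btu = 1055.0559 J, so 1300020.9 J = 1300020.9 / 1055.0559 = 1232.1821 Btu ≈ 1232 Btu (4 s.f.). Final answer: 1232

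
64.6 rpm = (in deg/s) 1 rpm = 0.10471976 rad/s, so 64.6 rpm = 64.6 * 0.10471976 = 6.7648962 rad/s. 1 deg/s = 0.017453293 rad/s, so 6.7648962 rad/s = 6.7648962 / 0.017453293 = 387.6 deg/s. Final answer: 387.6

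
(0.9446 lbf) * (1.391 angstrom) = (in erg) 0.005845. Check: 1 lbf = 4.4482216 N, so 0.9446 lbf = 0.9446 * 4.4482216 = 4.2017901 N. 1 angstrom = 1e-10 m, so 1.391 angstrom = 1.391 * 1e-10 = 1.391e-10 m. Combine: 4.2017901 N * 1.391e-10 m = 5.8446901e-10 J. 1 erg = 1e-07 J, so 5.8446901e-10 J = 5.8446901e-10 / 1e-07 = 0.0058446901 erg ≈ 0.005845 erg (4 s.f.).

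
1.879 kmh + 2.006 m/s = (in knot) 4.914. Check: 1 kmh = 0.27777778 m/s, so 1.879 kmh = 1.879 * 0.27777778 = 0.52194444 m/s. 2.006 m/s is already in m/s. Sum: 0.52194444 + 2.006 = 2.5279444 m/s. 1 knot = 0.51444444 m/s, so 2.5279444 m/s = 2.5279444 / 0.51444444 = 4.9139309 knot ≈ 4.914 knot (4 s.f.).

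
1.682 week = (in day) 1 week = 604800 s, so 1.682 week = 1.682 * 604800 = 1017273.6 s. 1 day = 86400 s, so 1017273.6 s = 1017273.6 / 86400 = 11.774 day ≈ 11.77 day (4 s.f.). Final answer: 11.77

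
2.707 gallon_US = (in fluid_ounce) 346.5. Check: 1 gallon_US = 0.0037854118 m^3, so 2.707 gallon_US = 2.707 * 0.0037854118 = 0.01024711 m^3. 1 fluid_ounce = 2.957353e-05 m^3, so 0.01024711 m^3 = 0.01024711 / 2.957353e-05 = 346.496 fluid_ounce ≈ 346.5 fluid_ounce (4 s.f.).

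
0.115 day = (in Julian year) 1 day = 86400 s, so 0.115 day = 0.115 * 86400 = 9936 s. 1 Julian year = 31557600 s, so 9936 s = 9936 / 31557600 = 0.00031485284 Julian year ≈ 0.0003149 Julian year (4 s.f.). Final answer: 0.0003149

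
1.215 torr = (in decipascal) 1 torr = 133.32237 Pa, so 1.215 torr = 1.215 * 133.32237 = 161.98668 Pa. 1 decipascal = 0.1 Pa, so 161.98668 Pa = 161.98668 / 0.1 = 1619.8668 decipascal ≈ 1620 decipascal (4 s.f.). Final answer: 1620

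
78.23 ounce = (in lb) 1 ounce = 0.028349523 kg, so 78.23 ounce = 78.23 * 0.028349523 = 2.2177832 kg. 1 lb = 0.45359237 kg, so 2.2177832 kg = 2.2177832 / 0.45359237 = 4.889375 lb ≈ 4.889 lb (4 s.f.). Final answer: 4.889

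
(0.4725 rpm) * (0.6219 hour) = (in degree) 6347. Check: 1 rpm = 0.10471976 rad/s, so 0.4725 rpm = 0.4725 * 0.10471976 = 0.049480084 rad/s. 1 hour = 3600 s, so 0.6219 hour = 0.6219 * 3600 = 2238.84 s. Combine: 0.049480084 rad/s * 2238.84 s = 110.77799 rad. 1 degree = 0.017453293 rad, so 110.77799 rad = 110.77799 / 0.017453293 = 6347.1114 degree ≈ 6347 degree (4 s.f.).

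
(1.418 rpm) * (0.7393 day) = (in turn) 1510. Check: 1 rpm = 0.10471976 rad/s, so 1.418 rpm = 1.418 * 0.10471976 = 0.14849261 rad/s. 1 day = 86400 s, so 0.7393 day = 0.7393 * 86400 = 63875.52 s. Combine: 0.14849261 rad/s * 63875.52 s = 9485.0429 rad. 1 turn = 6.2831853 rad, so 9485.0429 rad = 9485.0429 / 6.2831853 = 1509.5915 turn ≈ 1510 turn (4 s.f.).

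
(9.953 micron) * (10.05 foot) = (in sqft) 0.0003282. Check: 1 micron = 1e-06 m, so 9.953 micron = 9.953 * 1e-06 = 9.953e-06 m. 1 foot = 0.3048 m, so 10.05 foot = 10.05 * 0.3048 = 3.06324 m. Combine: 9.953e-06 m * 3.06324 m = 3.0488428e-05 m^2. 1 sqft = 0.09290304 m^2, so 3.0488428e-05 m^2 = 3.0488428e-05 / 0.09290304 = 0.0003281747 sqft ≈ 0.0003282 sqft (4 s.f.).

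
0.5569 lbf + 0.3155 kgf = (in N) 5.571. Check: 1 lbf = 4.4482216 N, so 0.5569 lbf = 0.5569 * 4.4482216 = 2.4772146 N. 1 kgf = 9.80665 N, so 0.3155 kgf = 0.3155 * 9.80665 = 3.0939981 N. Sum: 2.4772146 + 3.0939981 = 5.5712127 N. Result: 5.5712127 N ≈ 5.571 N (4 s.f.).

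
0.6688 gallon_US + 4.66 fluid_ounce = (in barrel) 0.01679. Check: 1 gallon_US = 0.0037854118 m^3, so 0.6688 gallon_US = 0.6688 * 0.0037854118 = 0.0025316834 m^3. 1 fluid_ounce = 2.957353e-05 m^3, so 4.66 fluid_ounce = 4.66 * 2.957353e-05 = 0.00013781265 m^3. Sum: 0.0025316834 + 0.00013781265 = 0.002669496 m^3. 1 barrel = 0.15898729 m^3, so 0.002669496 m^3 = 0.002669496 / 0.15898729 = 0.016790625 barrel ≈ 0.01679 barrel (4 s.f.).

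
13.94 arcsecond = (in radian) 6.758e-05. Check: 1 arcsecond = 4.8481368e-06 rad, so 13.94 arcsecond = 13.94 * 4.8481368e-06 = 6.7583027e-05 rad. 6.7583027e-05 rad = 6.7583027e-05 radian ≈ 6.758e-05 radian (4 s.f.).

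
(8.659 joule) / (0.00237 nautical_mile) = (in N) 8.659 joule = 8.659 J. 1 nautical_mile = 1852 m, so 0.00237 nautical_mile = 0.00237 * 1852 = 4.38924 m. Combine: 8.659 J / 4.38924 m = 1.9727789 N. Result: 1.9727789 N ≈ 1.973 N (4 s.f.). Final answer: 1.973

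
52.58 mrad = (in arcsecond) 1.085e+04. Check: 1 mrad = 0.001 rad, so 52.58 mrad = 52.58 * 0.001 = 0.05258 rad. 1 arcsecond = 4.8481368e-06 rad, so 0.05258 rad = 0.05258 / 4.8481368e-06 = 10845.404 arcsecond ≈ 1.085e+04 arcsecond (4 s.f.).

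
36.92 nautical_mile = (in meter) 6.838e+04. Check: 1 nautical_mile = 1852 m, so 36.92 nautical_mile = 36.92 * 1852 = 68375.84 m. 68375.84 m = 68375.84 meter ≈ 6.838e+04 meter (4 s.f.).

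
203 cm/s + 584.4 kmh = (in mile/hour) 1 cm/s = 0.01 m/s, so 203 cm/s = 203 * 0.01 = 2.03 m/s. 1 kmh = 0.27777778 m/s, so 584.4 kmh = 584.4 * 0.27777778 = 162.33333 m/s. Sum: 2.03 + 162.33333 = 164.36333 m/s. 1 mile/hour = 0.44704 m/s, so 164.36333 m/s = 164.36333 / 0.44704 = 367.67031 mile/hour ≈ 367.7 mile/hour (4 s.f.). Final answer: 367.7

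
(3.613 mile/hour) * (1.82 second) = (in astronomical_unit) 1 mile/hour = 0.44704 m/s, so 3.613 mile/hour = 3.613 * 0.44704 = 1.6151555 m/s. 1.82 second = 1.82 s. Combine: 1.6151555 m/s * 1.82 s = 2.939583 m. 1 astronomical_unit = 1.4959787e+11 m, so 2.939583 m = 2.939583 / 1.4959787e+11 = 1.9649899e-11 astronomical_unit ≈ 1.965e-11 astronomical_unit (4 s.f.). Final answer: 1.965e-11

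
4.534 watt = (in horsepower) 0.00608. Check: 4.534 watt = 4.534 W. 1 horsepower = 745.69987 W, so 4.534 W = 4.534 / 745.69987 = 0.0060801942 horsepower ≈ 0.00608 horsepower (4 s.f.).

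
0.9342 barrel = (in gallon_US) 39.24. Check: 1 barrel = 0.15898729 m^3, so 0.9342 barrel = 0.9342 * 0.15898729 = 0.14852593 m^3. 1 gallon_US = 0.0037854118 m^3, so 0.14852593 m^3 = 0.14852593 / 0.0037854118 = 39.2364 gallon_US ≈ 39.24 gallon_US (4 s.f.).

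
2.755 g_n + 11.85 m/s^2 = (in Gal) 1 g_n = 9.80665 m/s^2, so 2.755 g_n = 2.755 * 9.80665 = 27.017321 m/s^2. 11.85 m/s^2 is already in m/s^2. Sum: 27.017321 + 11.85 = 38.867321 m/s^2. 1 Gal = 0.01 m/s^2, so 38.867321 m/s^2 = 38.867321 / 0.01 = 3886.7321 Gal ≈ 3887 Gal (4 s.f.). Final answer: 3887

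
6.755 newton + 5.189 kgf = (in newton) 6.755 newton = 6.755 N. 1 kgf = 9.80665 N, so 5.189 kgf = 5.189 * 9.80665 = 50.886707 N. Sum: 6.755 + 50.886707 = 57.641707 N. 57.641707 N = 57.641707 newton ≈ 57.64 newton (4 s.f.). Final answer: 57.64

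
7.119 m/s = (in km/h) 1 km/h = 0.27777778 m/s, so 7.119 m/s = 7.119 / 0.27777778 = 25.6284 km/h ≈ 25.63 km/h (4 s.f.). Final answer: 25.63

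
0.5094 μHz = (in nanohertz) 509.4. Check: 1 μHz = 1e-06 Hz, so 0.5094 μHz = 0.5094 * 1e-06 = 5.094e-07 Hz. 1 nanohertz = 1e-09 Hz, so 5.094e-07 Hz = 5.094e-07 / 1e-09 = 509.4 nanohertz.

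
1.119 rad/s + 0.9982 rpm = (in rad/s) 1.224. Check: 1.119 rad/s is already in rad/s. 1 rpm = 0.10471976 rad/s, so 0.9982 rpm = 0.9982 * 0.10471976 = 0.10453126 rad/s. Sum: 1.119 + 0.10453126 = 1.2235313 rad/s. Result: 1.2235313 rad/s ≈ 1.224 rad/s (4 s.f.).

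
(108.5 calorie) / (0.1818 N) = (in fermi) 2.497e+18. Check: 1 calorie = 4.184 J, so 108.5 calorie = 108.5 * 4.184 = 453.964 J. 0.1818 N is already in N. Combine: 453.964 J / 0.1818 N = 2497.0517 m. 1 fermi = 1e-15 m, so 2497.0517 m = 2497.0517 / 1e-15 = 2.4970517e+18 fermi ≈ 2.497e+18 fermi (4 s.f.).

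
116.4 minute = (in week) 0.01155. Check: 1 minute = 60 s, so 116.4 minute = 116.4 * 60 = 6984 s. 1 week = 604800 s, so 6984 s = 6984 / 604800 = 0.011547619 week ≈ 0.01155 week (4 s.f.).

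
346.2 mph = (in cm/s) 1 mph = 0.44704 m/s, so 346.2 mph = 346.2 * 0.44704 = 154.76525 m/s. 1 cm/s = 0.01 m/s, so 154.76525 m/s = 154.76525 / 0.01 = 15476.525 cm/s ≈ 1.548e+04 cm/s (4 s.f.). Final answer: 1.548e+04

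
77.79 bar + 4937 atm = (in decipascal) 5.08e+09. Check: 1 bar = 100000 Pa, so 77.79 bar = 77.79 * 100000 = 7779000 Pa. 1 atm = 101325 Pa, so 4937 atm = 4937 * 101325 = 5.0024152e+08 Pa. Sum: 7779000 + 5.0024152e+08 = 5.0802052e+08 Pa. 1 decipascal = 0.1 Pa, so 5.0802052e+08 Pa = 5.0802052e+08 / 0.1 = 5.0802052e+09 decipascal ≈ 5.08e+09 decipascal (4 s.f.).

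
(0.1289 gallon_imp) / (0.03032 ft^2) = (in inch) 8.19. Check: 1 gallon_imp = 0.00454609 m^3, so 0.1289 gallon_imp = 0.1289 * 0.00454609 = 0.000585991 m^3. 1 ft^2 = 0.09290304 m^2, so 0.03032 ft^2 = 0.03032 * 0.09290304 = 0.0028168202 m^2. Combine: 0.000585991 m^3 / 0.0028168202 m^2 = 0.2080328 m. 1 inch = 0.0254 m, so 0.2080328 m = 0.2080328 / 0.0254 = 8.1902679 inch ≈ 8.19 inch (4 s.f.).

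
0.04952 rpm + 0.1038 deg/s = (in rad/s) 1 rpm = 0.10471976 rad/s, so 0.04952 rpm = 0.04952 * 0.10471976 = 0.0051857223 rad/s. 1 deg/s = 0.017453293 rad/s, so 0.1038 deg/s = 0.1038 * 0.017453293 = 0.0018116518 rad/s. Sum: 0.0051857223 + 0.0018116518 = 0.006997374 rad/s. Result: 0.006997374 rad/s ≈ 0.006997 rad/s (4 s.f.). Final answer: 0.006997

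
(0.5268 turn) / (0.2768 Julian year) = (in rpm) 1 turn = 6.2831853 rad, so 0.5268 turn = 0.5268 * 6.2831853 = 3.309982 rad. 1 Julian year = 31557600 s, so 0.2768 Julian year = 0.2768 * 31557600 = 8735143.7 s. Combine: 3.309982 rad / 8735143.7 s = 3.7892703e-07 rad/s. 1 rpm = 0.10471976 rad/s, so 3.7892703e-07 rad/s = 3.7892703e-07 / 0.10471976 = 3.6184866e-06 rpm ≈ 3.618e-06 rpm (4 s.f.). Final answer: 3.618e-06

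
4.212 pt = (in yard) 0.001625. Check: 1 pt = 0.00035277778 m, so 4.212 pt = 4.212 * 0.00035277778 = 0.0014859 m. 1 yard = 0.9144 m, so 0.0014859 m = 0.0014859 / 0.9144 = 0.001625 yard.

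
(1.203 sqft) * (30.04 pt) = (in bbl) 1 sqft = 0.09290304 m^2, so 1.203 sqft = 1.203 * 0.09290304 = 0.11176236 m^2. 1 pt = 0.00035277778 m, so 30.04 pt = 30.04 * 0.00035277778 = 0.010597444 m. Combine: 0.11176236 m^2 * 0.010597444 m = 0.0011843954 m^3. 1 bbl = 0.15898729 m^3, so 0.0011843954 m^3 = 0.0011843954 / 0.15898729 = 0.0074496228 bbl ≈ 0.00745 bbl (4 s.f.). Final answer: 0.00745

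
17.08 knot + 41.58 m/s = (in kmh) 181.3. Check: 1 knot = 0.51444444 m/s, so 17.08 knot = 17.08 * 0.51444444 = 8.7867111 m/s. 41.58 m/s is already in m/s. Sum: 8.7867111 + 41.58 = 50.366711 m/s. 1 kmh = 0.27777778 m/s, so 50.366711 m/s = 50.366711 / 0.27777778 = 181.32016 kmh ≈ 181.3 kmh (4 s.f.).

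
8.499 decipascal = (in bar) 8.499e-06. Check: 1 decipascal = 0.1 Pa, so 8.499 decipascal = 8.499 * 0.1 = 0.8499 Pa. 1 bar = 100000 Pa, so 0.8499 Pa = 0.8499 / 100000 = 8.499e-06 bar.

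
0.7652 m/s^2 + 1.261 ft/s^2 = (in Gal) 115. Check: 0.7652 m/s^2 is already in m/s^2. 1 ft/s^2 = 0.3048 m/s^2, so 1.261 ft/s^2 = 1.261 * 0.3048 = 0.3843528 m/s^2. Sum: 0.7652 + 0.3843528 = 1.1495528 m/s^2. 1 Gal = 0.01 m/s^2, so 1.1495528 m/s^2 = 1.1495528 / 0.01 = 114.95528 Gal ≈ 115 Gal (4 s.f.).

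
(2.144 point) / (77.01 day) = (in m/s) 1.137e-10. Check: 1 point = 0.00035277778 m, so 2.144 point = 2.144 * 0.00035277778 = 0.00075635556 m. 1 day = 86400 s, so 77.01 day = 77.01 * 86400 = 6653664 s. Combine: 0.00075635556 m / 6653664 s = 1.1367505e-10 m/s. Result: 1.1367505e-10 m/s ≈ 1.137e-10 m/s (4 s.f.).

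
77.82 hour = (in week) 1 hour = 3600 s, so 77.82 hour = 77.82 * 3600 = 280152 s. 1 week = 604800 s, so 280152 s = 280152 / 604800 = 0.46321429 week ≈ 0.4632 week (4 s.f.). Final answer: 0.4632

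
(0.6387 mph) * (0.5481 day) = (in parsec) 1 mph = 0.44704 m/s, so 0.6387 mph = 0.6387 * 0.44704 = 0.28552445 m/s. 1 day = 86400 s, so 0.5481 day = 0.5481 * 86400 = 47355.84 s. Combine: 0.28552445 m/s * 47355.84 s = 13521.25 m. 1 parsec = 3.0856776e+16 m, so 13521.25 m = 13521.25 / 3.0856776e+16 = 4.3819387e-13 parsec ≈ 4.382e-13 parsec (4 s.f.). Final answer: 4.382e-13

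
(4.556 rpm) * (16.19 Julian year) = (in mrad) 1 rpm = 0.10471976 rad/s, so 4.556 rpm = 4.556 * 0.10471976 = 0.4771032 rad/s. 1 Julian year = 31557600 s, so 16.19 Julian year = 16.19 * 31557600 = 5.1091754e+08 s. Combine: 0.4771032 rad/s * 5.1091754e+08 s = 2.437604e+08 rad. 1 mrad = 0.001 rad, so 2.437604e+08 rad = 2.437604e+08 / 0.001 = 2.437604e+11 mrad ≈ 2.438e+11 mrad (4 s.f.). Final answer: 2.438e+11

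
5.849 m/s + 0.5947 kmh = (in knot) 11.69. Check: 5.849 m/s is already in m/s. 1 kmh = 0.27777778 m/s, so 0.5947 kmh = 0.5947 * 0.27777778 = 0.16519444 m/s. Sum: 5.849 + 0.16519444 = 6.0141944 m/s. 1 knot = 0.51444444 m/s, so 6.0141944 m/s = 6.0141944 / 0.51444444 = 11.690659 knot ≈ 11.69 knot (4 s.f.).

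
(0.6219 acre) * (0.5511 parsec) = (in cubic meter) 1 acre = 4046.8564 m^2, so 0.6219 acre = 0.6219 * 4046.8564 = 2516.74 m^2. 1 parsec = 3.0856776e+16 m, so 0.5511 parsec = 0.5511 * 3.0856776e+16 = 1.7005169e+16 m. Combine: 2516.74 m^2 * 1.7005169e+16 m = 4.279759e+19 m^3. 4.279759e+19 m^3 = 4.279759e+19 cubic meter ≈ 4.28e+19 cubic meter (4 s.f.). Final answer: 4.28e+19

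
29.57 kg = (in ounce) 1043. Check: 1 ounce = 0.028349523 kg, so 29.57 kg = 29.57 / 0.028349523 = 1043.0511 ounce ≈ 1043 ounce (4 s.f.).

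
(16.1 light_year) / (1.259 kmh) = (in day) 5.041e+12. Check: 1 light_year = 9.4607305e+15 m, so 16.1 light_year = 16.1 * 9.4607305e+15 = 1.5231776e+17 m. 1 kmh = 0.27777778 m/s, so 1.259 kmh = 1.259 * 0.27777778 = 0.34972222 m/s. Combine: 1.5231776e+17 m / 0.34972222 m/s = 4.3553927e+17 s. 1 day = 86400 s, so 4.3553927e+17 s = 4.3553927e+17 / 86400 = 5.0409637e+12 day ≈ 5.041e+12 day (4 s.f.).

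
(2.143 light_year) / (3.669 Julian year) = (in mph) 1 light_year = 9.4607305e+15 m, so 2.143 light_year = 2.143 * 9.4607305e+15 = 2.0274345e+16 m. 1 Julian year = 31557600 s, so 3.669 Julian year = 3.669 * 31557600 = 1.1578483e+08 s. Combine: 2.0274345e+16 m / 1.1578483e+08 s = 1.7510364e+08 m/s. 1 mph = 0.44704 m/s, so 1.7510364e+08 m/s = 1.7510364e+08 / 0.44704 = 3.9169568e+08 mph ≈ 3.917e+08 mph (4 s.f.). Final answer: 3.917e+08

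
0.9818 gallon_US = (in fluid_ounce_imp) 1 gallon_US = 0.0037854118 m^3, so 0.9818 gallon_US = 0.9818 * 0.0037854118 = 0.0037165173 m^3. 1 fluid_ounce_imp = 2.8413063e-05 m^3, so 0.0037165173 m^3 = 0.0037165173 / 2.8413063e-05 = 130.80312 fluid_ounce_imp ≈ 130.8 fluid_ounce_imp (4 s.f.). Final answer: 130.8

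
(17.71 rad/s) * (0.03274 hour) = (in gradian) 17.71 rad/s is already in rad/s. 1 hour = 3600 s, so 0.03274 hour = 0.03274 * 3600 = 117.864 s. Combine: 17.71 rad/s * 117.864 s = 2087.3714 rad. 1 gradian = 0.015707963 rad, so 2087.3714 rad = 2087.3714 / 0.015707963 = 132886.19 gradian ≈ 1.329e+05 gradian (4 s.f.). Final answer: 1.329e+05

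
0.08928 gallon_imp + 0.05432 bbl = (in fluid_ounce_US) 1 gallon_imp = 0.00454609 m^3, so 0.08928 gallon_imp = 0.08928 * 0.00454609 = 0.00040587492 m^3. 1 bbl = 0.15898729 m^3, so 0.05432 bbl = 0.05432 * 0.15898729 = 0.0086361899 m^3. Sum: 0.00040587492 + 0.0086361899 = 0.0090420648 m^3. 1 fluid_ounce_US = 2.957353e-05 m^3, so 0.0090420648 m^3 = 0.0090420648 / 2.957353e-05 = 305.74858 fluid_ounce_US ≈ 305.7 fluid_ounce_US (4 s.f.). Final answer: 305.7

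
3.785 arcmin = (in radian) 1 arcmin = 0.00029088821 rad, so 3.785 arcmin = 3.785 * 0.00029088821 = 0.0011010119 rad. 0.0011010119 rad = 0.0011010119 radian ≈ 0.001101 radian (4 s.f.). Final answer: 0.001101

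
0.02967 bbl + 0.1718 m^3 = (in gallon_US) 46.63. Check: 1 bbl = 0.15898729 m^3, so 0.02967 bbl = 0.02967 * 0.15898729 = 0.004717153 m^3. 0.1718 m^3 is already in m^3. Sum: 0.004717153 + 0.1718 = 0.17651715 m^3. 1 gallon_US = 0.0037854118 m^3, so 0.17651715 m^3 = 0.17651715 / 0.0037854118 = 46.630899 gallon_US ≈ 46.63 gallon_US (4 s.f.).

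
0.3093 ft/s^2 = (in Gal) 1 ft/s^2 = 0.3048 m/s^2, so 0.3093 ft/s^2 = 0.3093 * 0.3048 = 0.09427464 m/s^2. 1 Gal = 0.01 m/s^2, so 0.09427464 m/s^2 = 0.09427464 / 0.01 = 9.427464 Gal ≈ 9.427 Gal (4 s.f.). Final answer: 9.427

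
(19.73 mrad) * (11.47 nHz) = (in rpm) 2.161e-09. Check: 1 mrad = 0.001 rad, so 19.73 mrad = 19.73 * 0.001 = 0.01973 rad. 1 nHz = 1e-09 Hz, so 11.47 nHz = 11.47 * 1e-09 = 1.147e-08 Hz. Combine: 0.01973 rad * 1.147e-08 Hz = 2.263031e-10 rad/s. 1 rpm = 0.10471976 rad/s, so 2.263031e-10 rad/s = 2.263031e-10 / 0.10471976 = 2.1610354e-09 rpm ≈ 2.161e-09 rpm (4 s.f.).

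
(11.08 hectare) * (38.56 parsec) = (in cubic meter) 1.318e+23. Check: 1 hectare = 10000 m^2, so 11.08 hectare = 11.08 * 10000 = 110800 m^2. 1 parsec = 3.0856776e+16 m, so 38.56 parsec = 38.56 * 3.0856776e+16 = 1.1898373e+18 m. Combine: 110800 m^2 * 1.1898373e+18 m = 1.3183397e+23 m^3. 1.3183397e+23 m^3 = 1.3183397e+23 cubic meter ≈ 1.318e+23 cubic meter (4 s.f.).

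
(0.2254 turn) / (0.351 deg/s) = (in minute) 1 turn = 6.2831853 rad, so 0.2254 turn = 0.2254 * 6.2831853 = 1.41623 rad. 1 deg/s = 0.017453293 rad/s, so 0.351 deg/s = 0.351 * 0.017453293 = 0.0061261057 rad/s. Combine: 1.41623 rad / 0.0061261057 rad/s = 231.17949 s. 1 minute = 60 s, so 231.17949 s = 231.17949 / 60 = 3.8529915 minute ≈ 3.853 minute (4 s.f.). Final answer: 3.853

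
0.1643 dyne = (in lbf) 3.694e-07. Check: 1 dyne = 1e-05 N, so 0.1643 dyne = 0.1643 * 1e-05 = 1.643e-06 N. 1 lbf = 4.4482216 N, so 1.643e-06 N = 1.643e-06 / 4.4482216 = 3.6936109e-07 lbf ≈ 3.694e-07 lbf (4 s.f.).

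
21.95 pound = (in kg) 1 pound = 0.45359237 kg, so 21.95 pound = 21.95 * 0.45359237 = 9.9563525 kg. Result: 9.9563525 kg ≈ 9.956 kg (4 s.f.). Final answer: 9.956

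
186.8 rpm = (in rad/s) 19.56. Check: 1 rpm = 0.10471976 rad/s, so 186.8 rpm = 186.8 * 0.10471976 = 19.56165 rad/s. Result: 19.56165 rad/s ≈ 19.56 rad/s (4 s.f.).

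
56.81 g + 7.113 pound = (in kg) 1 g = 0.001 kg, so 56.81 g = 56.81 * 0.001 = 0.05681 kg. 1 pound = 0.45359237 kg, so 7.113 pound = 7.113 * 0.45359237 = 3.2264025 kg. Sum: 0.05681 + 3.2264025 = 3.2832125 kg. Result: 3.2832125 kg ≈ 3.283 kg (4 s.f.). Final answer: 3.283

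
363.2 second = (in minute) 6.053. Check: 363.2 second = 363.2 s. 1 minute = 60 s, so 363.2 s = 363.2 / 60 = 6.0533333 minute ≈ 6.053 minute (4 s.f.).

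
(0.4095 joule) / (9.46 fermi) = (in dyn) 0.4095 joule = 0.4095 J. 1 fermi = 1e-15 m, so 9.46 fermi = 9.46 * 1e-15 = 9.46e-15 m. Combine: 0.4095 J / 9.46e-15 m = 4.3287526e+13 N. 1 dyn = 1e-05 N, so 4.3287526e+13 N = 4.3287526e+13 / 1e-05 = 4.3287526e+18 dyn ≈ 4.329e+18 dyn (4 s.f.). Final answer: 4.329e+18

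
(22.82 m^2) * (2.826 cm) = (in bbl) 4.056. Check: 22.82 m^2 is already in m^2. 1 cm = 0.01 m, so 2.826 cm = 2.826 * 0.01 = 0.02826 m. Combine: 22.82 m^2 * 0.02826 m = 0.6448932 m^3. 1 bbl = 0.15898729 m^3, so 0.6448932 m^3 = 0.6448932 / 0.15898729 = 4.0562562 bbl ≈ 4.056 bbl (4 s.f.).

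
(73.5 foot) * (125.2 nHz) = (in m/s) 1 foot = 0.3048 m, so 73.5 foot = 73.5 * 0.3048 = 22.4028 m. 1 nHz = 1e-09 Hz, so 125.2 nHz = 125.2 * 1e-09 = 1.252e-07 Hz. Combine: 22.4028 m * 1.252e-07 Hz = 2.8048306e-06 m/s. Result: 2.8048306e-06 m/s ≈ 2.805e-06 m/s (4 s.f.). Final answer: 2.805e-06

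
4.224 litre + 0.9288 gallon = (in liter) 1 litre = 0.001 m^3, so 4.224 litre = 4.224 * 0.001 = 0.004224 m^3. 1 gallon = 0.0037854118 m^3, so 0.9288 gallon = 0.9288 * 0.0037854118 = 0.0035158905 m^3. Sum: 0.004224 + 0.0035158905 = 0.0077398905 m^3. 1 liter = 0.001 m^3, so 0.0077398905 m^3 = 0.0077398905 / 0.001 = 7.7398905 liter ≈ 7.74 liter (4 s.f.). Final answer: 7.74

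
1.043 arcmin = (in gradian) 1 arcmin = 0.00029088821 rad, so 1.043 arcmin = 1.043 * 0.00029088821 = 0.0003033964 rad. 1 gradian = 0.015707963 rad, so 0.0003033964 rad = 0.0003033964 / 0.015707963 = 0.019314815 gradian ≈ 0.01931 gradian (4 s.f.). Final answer: 0.01931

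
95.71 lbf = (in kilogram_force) 43.41. Check: 1 lbf = 4.4482216 N, so 95.71 lbf = 95.71 * 4.4482216 = 425.73929 N. 1 kilogram_force = 9.80665 N, so 425.73929 N = 425.73929 / 9.80665 = 43.413326 kilogram_force ≈ 43.41 kilogram_force (4 s.f.).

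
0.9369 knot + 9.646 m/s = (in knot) 1 knot = 0.51444444 m/s, so 0.9369 knot = 0.9369 * 0.51444444 = 0.481983 m/s. 9.646 m/s is already in m/s. Sum: 0.481983 + 9.646 = 10.127983 m/s. 1 knot = 0.51444444 m/s, so 10.127983 m/s = 10.127983 / 0.51444444 = 19.687224 knot ≈ 19.69 knot (4 s.f.). Final answer: 19.69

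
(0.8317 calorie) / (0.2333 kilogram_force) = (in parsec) 1 calorie = 4.184 J, so 0.8317 calorie = 0.8317 * 4.184 = 3.4798328 J. 1 kilogram_force = 9.80665 N, so 0.2333 kilogram_force = 0.2333 * 9.80665 = 2.2878914 N. Combine: 3.4798328 J / 2.2878914 N = 1.5209781 m. 1 parsec = 3.0856776e+16 m, so 1.5209781 m = 1.5209781 / 3.0856776e+16 = 4.9291544e-17 parsec ≈ 4.929e-17 parsec (4 s.f.). Final answer: 4.929e-17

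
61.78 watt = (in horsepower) 0.08285. Check: 61.78 watt = 61.78 W. 1 horsepower = 745.69987 W, so 61.78 W = 61.78 / 745.69987 = 0.082848345 horsepower ≈ 0.08285 horsepower (4 s.f.).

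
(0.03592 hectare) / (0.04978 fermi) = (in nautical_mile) 3.896e+15. Check: 1 hectare = 10000 m^2, so 0.03592 hectare = 0.03592 * 10000 = 359.2 m^2. 1 fermi = 1e-15 m, so 0.04978 fermi = 0.04978 * 1e-15 = 4.978e-17 m. Combine: 359.2 m^2 / 4.978e-17 m = 7.2157493e+18 m. 1 nautical_mile = 1852 m, so 7.2157493e+18 m = 7.2157493e+18 / 1852 = 3.8961929e+15 nautical_mile ≈ 3.896e+15 nautical_mile (4 s.f.).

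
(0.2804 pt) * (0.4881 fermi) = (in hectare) 1 pt = 0.00035277778 m, so 0.2804 pt = 0.2804 * 0.00035277778 = 9.8918889e-05 m. 1 fermi = 1e-15 m, so 0.4881 fermi = 0.4881 * 1e-15 = 4.881e-16 m. Combine: 9.8918889e-05 m * 4.881e-16 m = 4.828231e-20 m^2. 1 hectare = 10000 m^2, so 4.828231e-20 m^2 = 4.828231e-20 / 10000 = 4.828231e-24 hectare ≈ 4.828e-24 hectare (4 s.f.). Final answer: 4.828e-24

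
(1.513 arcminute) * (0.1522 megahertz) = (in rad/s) 66.99. Check: 1 arcminute = 0.00029088821 rad, so 1.513 arcminute = 1.513 * 0.00029088821 = 0.00044011386 rad. 1 megahertz = 1000000 Hz, so 0.1522 megahertz = 0.1522 * 1000000 = 152200 Hz. Combine: 0.00044011386 rad * 152200 Hz = 66.985329 rad/s. Result: 66.985329 rad/s ≈ 66.99 rad/s (4 s.f.).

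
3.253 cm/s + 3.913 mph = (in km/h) 1 cm/s = 0.01 m/s, so 3.253 cm/s = 3.253 * 0.01 = 0.03253 m/s. 1 mph = 0.44704 m/s, so 3.913 mph = 3.913 * 0.44704 = 1.7492675 m/s. Sum: 0.03253 + 1.7492675 = 1.7817975 m/s. 1 km/h = 0.27777778 m/s, so 1.7817975 m/s = 1.7817975 / 0.27777778 = 6.4144711 km/h ≈ 6.414 km/h (4 s.f.). Final answer: 6.414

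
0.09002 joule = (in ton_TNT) 0.09002 joule = 0.09002 J. 1 ton_TNT = 4.184e+09 J, so 0.09002 J = 0.09002 / 4.184e+09 = 2.1515296e-11 ton_TNT ≈ 2.152e-11 ton_TNT (4 s.f.). Final answer: 2.152e-11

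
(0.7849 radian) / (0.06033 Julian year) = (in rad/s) 4.123e-07. Check: 0.7849 radian = 0.7849 rad. 1 Julian year = 31557600 s, so 0.06033 Julian year = 0.06033 * 31557600 = 1903870 s. Combine: 0.7849 rad / 1903870 s = 4.1226554e-07 rad/s. Result: 4.1226554e-07 rad/s ≈ 4.123e-07 rad/s (4 s.f.).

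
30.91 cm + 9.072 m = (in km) 0.009381. Check: 1 cm = 0.01 m, so 30.91 cm = 30.91 * 0.01 = 0.3091 m. 9.072 m is already in m. Sum: 0.3091 + 9.072 = 9.3811 m. 1 km = 1000 m, so 9.3811 m = 9.3811 / 1000 = 0.0093811 km ≈ 0.009381 km (4 s.f.).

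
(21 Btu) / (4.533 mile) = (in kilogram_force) 0.3097. Check: 1 Btu = 1055.0559 J, so 21 Btu = 21 * 1055.0559 = 22156.173 J. 1 mile = 1609.344 m, so 4.533 mile = 4.533 * 1609.344 = 7295.1564 m. Combine: 22156.173 J / 7295.1564 m = 3.0371073 N. 1 kilogram_force = 9.80665 N, so 3.0371073 N = 3.0371073 / 9.80665 = 0.30969876 kilogram_force ≈ 0.3097 kilogram_force (4 s.f.).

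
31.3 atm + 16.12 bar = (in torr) 1 atm = 101325 Pa, so 31.3 atm = 31.3 * 101325 = 3171472.5 Pa. 1 bar = 100000 Pa, so 16.12 bar = 16.12 * 100000 = 1612000 Pa. Sum: 3171472.5 + 1612000 = 4783472.5 Pa. 1 torr = 133.32237 Pa, so 4783472.5 Pa = 4783472.5 / 133.32237 = 35878.994 torr ≈ 3.588e+04 torr (4 s.f.). Final answer: 3.588e+04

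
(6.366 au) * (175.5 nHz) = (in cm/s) 1 au = 1.4959787e+11 m, so 6.366 au = 6.366 * 1.4959787e+11 = 9.5234004e+11 m. 1 nHz = 1e-09 Hz, so 175.5 nHz = 175.5 * 1e-09 = 1.755e-07 Hz. Combine: 9.5234004e+11 m * 1.755e-07 Hz = 167135.68 m/s. 1 cm/s = 0.01 m/s, so 167135.68 m/s = 167135.68 / 0.01 = 16713568 cm/s ≈ 1.671e+07 cm/s (4 s.f.). Final answer: 1.671e+07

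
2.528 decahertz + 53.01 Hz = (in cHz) 1 decahertz = 10 Hz, so 2.528 decahertz = 2.528 * 10 = 25.28 Hz. 53.01 Hz is already in Hz. Sum: 25.28 + 53.01 = 78.29 Hz. 1 cHz = 0.01 Hz, so 78.29 Hz = 78.29 / 0.01 = 7829 cHz. Final answer: 7829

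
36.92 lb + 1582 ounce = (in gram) 1 lb = 0.45359237 kg, so 36.92 lb = 36.92 * 0.45359237 = 16.74663 kg. 1 ounce = 0.028349523 kg, so 1582 ounce = 1582 * 0.028349523 = 44.848946 kg. Sum: 16.74663 + 44.848946 = 61.595576 kg. 1 gram = 0.001 kg, so 61.595576 kg = 61.595576 / 0.001 = 61595.576 gram ≈ 6.16e+04 gram (4 s.f.). Final answer: 6.16e+04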